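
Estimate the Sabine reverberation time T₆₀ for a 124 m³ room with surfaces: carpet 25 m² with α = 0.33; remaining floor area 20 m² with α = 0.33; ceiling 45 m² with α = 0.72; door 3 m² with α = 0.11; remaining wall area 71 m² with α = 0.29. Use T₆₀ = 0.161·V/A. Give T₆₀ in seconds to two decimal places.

Summing Sᵢαᵢ: 25·0.33 + 20·0.33 + 45·0.72 + 3·0.11 + 71·0.29 = 68.17 m².
T₆₀ = 0.161·V/A = 0.161·124/68.17 = 0.293 s.

0.29 s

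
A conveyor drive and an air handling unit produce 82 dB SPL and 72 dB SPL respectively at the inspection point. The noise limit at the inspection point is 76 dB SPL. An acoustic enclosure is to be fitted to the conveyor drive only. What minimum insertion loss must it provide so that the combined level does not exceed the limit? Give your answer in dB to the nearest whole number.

8 dB

Everything except the conveyor drive sums to 10^(72/10) = 1.585e+07 in linear terms, 72.00 dB SPL.
To meet 76 dB SPL overall, the treated conveyor drive may contribute at most 10^(76/10) − 1.585e+07 = 2.396e+07, i.e. 73.80 dB SPL.
So the conveyor drive must be reduced from 82 to 73.80 dB SPL: IL = 8.20 dB.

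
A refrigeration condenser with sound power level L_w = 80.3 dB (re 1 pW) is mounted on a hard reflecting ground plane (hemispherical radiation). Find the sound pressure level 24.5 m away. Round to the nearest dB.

45 dB

L_p = L_w − 10·log₁₀(2π·r²) with r = 24.5 m.
2π·r² = 3771 m², 10·log₁₀ of that is 35.765 dB.
L_p = 80.3 − 35.765 = 44.53 dB.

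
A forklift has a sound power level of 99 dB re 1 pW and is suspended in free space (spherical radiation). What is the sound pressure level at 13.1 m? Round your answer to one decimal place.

65.7 dB

L_p = L_w − 10·log₁₀(4π·r²) with r = 13.1 m.
4π·r² = 2157 m², 10·log₁₀ of that is 33.338 dB.
L_p = 99 − 33.338 = 65.66 dB.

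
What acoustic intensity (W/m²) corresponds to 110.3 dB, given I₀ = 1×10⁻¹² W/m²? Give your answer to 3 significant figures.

I/I₀ = 10^(110.3/10) = 1.072e+11, so I = 1.072e+11 × 10⁻¹² W/m².

0.107 W/m²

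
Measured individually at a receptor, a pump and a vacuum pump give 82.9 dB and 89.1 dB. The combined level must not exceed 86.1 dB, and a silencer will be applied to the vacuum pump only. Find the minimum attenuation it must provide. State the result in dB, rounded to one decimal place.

5.8 dB

Fixed contribution from the other source: Σ 10^(L/10) = 10^(82.9/10) = 1.950e+08 (82.90 dB).
To meet 86.1 dB overall, the treated vacuum pump may contribute at most 10^(86.1/10) − 1.950e+08 = 2.124e+08, i.e. 83.27 dB.
Required insertion loss = 89.1 − 83.27 = 5.83 dB.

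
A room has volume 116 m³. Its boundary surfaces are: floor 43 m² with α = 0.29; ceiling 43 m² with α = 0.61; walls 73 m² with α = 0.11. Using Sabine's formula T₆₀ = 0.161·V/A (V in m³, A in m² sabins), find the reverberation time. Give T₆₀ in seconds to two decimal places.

A = Σ Sᵢαᵢ = 43·0.29 + 43·0.61 + 73·0.11 = 46.73 m².
T₆₀ = 0.161 × 116 / 46.73 = 0.400 s.

0.40 s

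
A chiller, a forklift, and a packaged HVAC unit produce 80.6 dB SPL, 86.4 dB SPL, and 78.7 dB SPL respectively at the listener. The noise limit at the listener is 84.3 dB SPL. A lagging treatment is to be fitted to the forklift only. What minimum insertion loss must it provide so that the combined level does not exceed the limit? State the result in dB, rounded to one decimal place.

7.4 dB

The untreated sources together contribute 10^(80.6/10) + 10^(78.7/10) = 1.889e+08, i.e. 82.76 dB SPL.
The limit corresponds to 10^(84.3/10) = 2.692e+08; subtracting the fixed part leaves 8.021e+07 for the forklift, i.e. 79.04 dB SPL.
Required insertion loss = 86.4 − 79.04 = 7.36 dB.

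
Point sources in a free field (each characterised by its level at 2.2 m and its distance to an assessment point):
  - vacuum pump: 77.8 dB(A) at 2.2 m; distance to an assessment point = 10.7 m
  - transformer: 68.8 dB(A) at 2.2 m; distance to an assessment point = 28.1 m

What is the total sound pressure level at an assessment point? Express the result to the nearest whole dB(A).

64 dB(A)

Apply inverse-square spreading to bring every level to the receiver, then sum 10^(L/10).
vacuum pump: 77.8 − 20·log₁₀(10.7/2.2) = 77.8 − 13.74 = 64.06 dB(A).
transformer: 68.8 − 20·log₁₀(28.1/2.2) = 68.8 − 22.13 = 46.67 dB(A).
Σ 10^(L/10) = 2.594e+06 → L_total = 10·log₁₀(2.594e+06) = 64.14 dB(A).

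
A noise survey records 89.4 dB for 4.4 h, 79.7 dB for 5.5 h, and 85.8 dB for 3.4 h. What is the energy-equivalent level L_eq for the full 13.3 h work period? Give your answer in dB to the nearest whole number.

86 dB

Weight each interval's intensity by its duration and average over T = 13.3 h:
Σ tᵢ·10^(Lᵢ/10) = 4.4·10^(89.4/10) + 5.5·10^(79.7/10) + 3.4·10^(85.8/10) = 5.638e+09.
L_eq = 10·log₁₀(5.638e+09/13.3) = 86.27 dB.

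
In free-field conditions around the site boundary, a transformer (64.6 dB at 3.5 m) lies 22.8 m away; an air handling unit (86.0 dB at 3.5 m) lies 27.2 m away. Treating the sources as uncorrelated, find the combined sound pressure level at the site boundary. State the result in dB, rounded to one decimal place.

Propagate each source to the receiver with L = L_ref − 20·log₁₀(r/r_ref), then add intensities.
transformer: 64.6 − 20·log₁₀(22.8/3.5) = 64.6 − 16.28 = 48.32 dB.
air handling unit: 86.0 − 20·log₁₀(27.2/3.5) = 86.0 − 17.81 = 68.19 dB.
Σ 10^(L/10) = 6.660e+06 → L_total = 10·log₁₀(6.660e+06) = 68.23 dB.

68.2 dB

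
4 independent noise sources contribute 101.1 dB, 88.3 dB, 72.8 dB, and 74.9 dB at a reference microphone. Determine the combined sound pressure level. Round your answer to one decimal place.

For uncorrelated sources the intensities add, so convert each level to linear form, sum, and take 10·log₁₀ of the total.
Σ 10^(L/10) = 10^(101.1/10) + 10^(88.3/10) + 10^(72.8/10) + 10^(74.9/10) = 1.361e+10.
L_total = 10·log₁₀(1.361e+10) = 101.34 dB.

101.3 dB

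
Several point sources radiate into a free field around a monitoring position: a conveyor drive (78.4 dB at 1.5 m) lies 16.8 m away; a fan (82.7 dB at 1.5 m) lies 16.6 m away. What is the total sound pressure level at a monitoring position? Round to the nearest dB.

Propagate each source to the receiver with L = L_ref − 20·log₁₀(r/r_ref), then add intensities.
conveyor drive: 78.4 − 20·log₁₀(16.8/1.5) = 78.4 − 20.98 = 57.42 dB.
fan: 82.7 − 20·log₁₀(16.6/1.5) = 82.7 − 20.88 = 61.82 dB.
Σ 10^(L/10) = 2.072e+06 → L_total = 10·log₁₀(2.072e+06) = 63.16 dB.

63 dB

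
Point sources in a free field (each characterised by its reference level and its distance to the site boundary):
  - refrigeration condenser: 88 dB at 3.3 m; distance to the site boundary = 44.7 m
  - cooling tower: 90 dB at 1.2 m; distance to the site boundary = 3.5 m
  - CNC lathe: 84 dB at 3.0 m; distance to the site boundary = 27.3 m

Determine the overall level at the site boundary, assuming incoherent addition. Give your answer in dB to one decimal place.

80.9 dB

First find each source's level at the receiver (point-source: −20·log₁₀(r/r_ref)), then combine on an intensity basis.
refrigeration condenser: 88 − 20·log₁₀(44.7/3.3) = 88 − 22.64 = 65.36 dB.
cooling tower: 90 − 20·log₁₀(3.5/1.2) = 90 − 9.30 = 80.70 dB.
CNC lathe: 84 − 20·log₁₀(27.3/3.0) = 84 − 19.18 = 64.82 dB.
Σ 10^(L/10) = 1.240e+08 → L_total = 10·log₁₀(1.240e+08) = 80.94 dB.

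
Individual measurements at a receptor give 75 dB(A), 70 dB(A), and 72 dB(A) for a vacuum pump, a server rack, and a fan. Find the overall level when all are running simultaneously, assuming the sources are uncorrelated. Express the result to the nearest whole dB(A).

Incoherent sources combine by intensity addition: L_total = 10·log₁₀(Σ 10^(L_i/10)).
Σ 10^(L/10) = 10^(75/10) + 10^(70/10) + 10^(72/10) = 5.747e+07.
L_total = 10·log₁₀(5.747e+07) = 77.59 dB(A).

78 dB(A)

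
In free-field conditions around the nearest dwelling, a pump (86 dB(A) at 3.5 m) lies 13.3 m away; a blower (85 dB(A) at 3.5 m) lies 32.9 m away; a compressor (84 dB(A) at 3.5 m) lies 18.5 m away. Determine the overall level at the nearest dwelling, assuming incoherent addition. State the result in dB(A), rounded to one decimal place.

76.0 dB(A)

First find each source's level at the receiver (point-source: −20·log₁₀(r/r_ref)), then combine on an intensity basis.
pump: 86 − 20·log₁₀(13.3/3.5) = 86 − 11.60 = 74.40 dB(A).
blower: 85 − 20·log₁₀(32.9/3.5) = 85 − 19.46 = 65.54 dB(A).
compressor: 84 − 20·log₁₀(18.5/3.5) = 84 − 14.46 = 69.54 dB(A).
Σ 10^(L/10) = 4.014e+07 → L_total = 10·log₁₀(4.014e+07) = 76.04 dB(A).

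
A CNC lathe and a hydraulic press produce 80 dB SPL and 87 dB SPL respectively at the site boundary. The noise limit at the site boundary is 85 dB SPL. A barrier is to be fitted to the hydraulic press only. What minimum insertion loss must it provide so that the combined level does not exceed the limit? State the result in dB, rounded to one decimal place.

3.7 dB

Fixed contribution from the other source: Σ 10^(L/10) = 10^(80/10) = 1.000e+08 (80.00 dB SPL).
To meet 85 dB SPL overall, the treated hydraulic press may contribute at most 10^(85/10) − 1.000e+08 = 2.162e+08, i.e. 83.35 dB SPL.
Required insertion loss = 87 − 83.35 = 3.65 dB.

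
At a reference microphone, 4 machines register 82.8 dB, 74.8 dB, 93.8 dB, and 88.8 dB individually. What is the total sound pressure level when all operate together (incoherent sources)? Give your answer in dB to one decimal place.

95.3 dB

Incoherent sources combine by intensity addition: L_total = 10·log₁₀(Σ 10^(L_i/10)).
Σ 10^(L/10) = 10^(82.8/10) + 10^(74.8/10) + 10^(93.8/10) + 10^(88.8/10) = 3.378e+09.
L_total = 10·log₁₀(3.378e+09) = 95.29 dB.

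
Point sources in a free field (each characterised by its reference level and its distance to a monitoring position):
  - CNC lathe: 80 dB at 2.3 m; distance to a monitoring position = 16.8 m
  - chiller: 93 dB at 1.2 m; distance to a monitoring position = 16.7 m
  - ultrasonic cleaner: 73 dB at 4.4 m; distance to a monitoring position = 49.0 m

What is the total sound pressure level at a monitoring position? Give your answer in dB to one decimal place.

70.9 dB

Propagate each source to the receiver with L = L_ref − 20·log₁₀(r/r_ref), then add intensities.
CNC lathe: 80 − 20·log₁₀(16.8/2.3) = 80 − 17.27 = 62.73 dB.
chiller: 93 − 20·log₁₀(16.7/1.2) = 93 − 22.87 = 70.13 dB.
ultrasonic cleaner: 73 − 20·log₁₀(49.0/4.4) = 73 − 20.93 = 52.07 dB.
Σ 10^(L/10) = 1.234e+07 → L_total = 10·log₁₀(1.234e+07) = 70.91 dB.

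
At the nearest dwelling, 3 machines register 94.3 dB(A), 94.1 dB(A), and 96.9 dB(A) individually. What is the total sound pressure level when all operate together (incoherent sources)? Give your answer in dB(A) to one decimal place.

100.1 dB(A)

Incoherent sources combine by intensity addition: L_total = 10·log₁₀(Σ 10^(L_i/10)).
Σ 10^(L/10) = 10^(94.3/10) + 10^(94.1/10) + 10^(96.9/10) = 1.016e+10.
L_total = 10·log₁₀(1.016e+10) = 100.07 dB(A).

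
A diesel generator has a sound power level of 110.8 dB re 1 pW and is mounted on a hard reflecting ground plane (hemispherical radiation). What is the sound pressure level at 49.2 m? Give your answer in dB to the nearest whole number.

The power spreads over a hemisphere of area 2π·r², so L_p = L_w − 10·log₁₀(2π·r²).
2π·r² = 1.521e+04 m², 10·log₁₀ of that is 41.821 dB.
L_p = 110.8 − 41.821 = 68.98 dB.

69 dB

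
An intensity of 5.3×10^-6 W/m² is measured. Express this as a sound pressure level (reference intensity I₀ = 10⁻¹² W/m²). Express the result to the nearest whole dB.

67 dB

I/I₀ = 5.3×10^-6/10⁻¹² = 5.3×10^6, and L = 10·log₁₀(I/I₀).
L = 10·(0.7243 + 6) = 67.24 dB.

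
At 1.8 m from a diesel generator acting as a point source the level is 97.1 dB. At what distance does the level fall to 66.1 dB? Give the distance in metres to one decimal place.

63.9 m

Point-source spreading drops the level by 20·log₁₀(r₂/r₁); inverting, r₂/r₁ = 10^(ΔL/20).
r₂ = 1.8·10^((97.1−66.1)/20) = 1.8·10^(31.0/20) = 63.87 m.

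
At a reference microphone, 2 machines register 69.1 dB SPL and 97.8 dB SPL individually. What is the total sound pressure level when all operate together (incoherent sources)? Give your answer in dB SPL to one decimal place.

Incoherent sources combine by intensity addition: L_total = 10·log₁₀(Σ 10^(L_i/10)).
Σ 10^(L/10) = 10^(69.1/10) + 10^(97.8/10) = 6.034e+09.
L_total = 10·log₁₀(6.034e+09) = 97.81 dB SPL.

97.8 dB SPL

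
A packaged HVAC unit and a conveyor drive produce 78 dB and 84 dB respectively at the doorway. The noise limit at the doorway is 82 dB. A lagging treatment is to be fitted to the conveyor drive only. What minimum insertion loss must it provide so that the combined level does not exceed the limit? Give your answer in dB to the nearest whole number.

Everything except the conveyor drive sums to 10^(78/10) = 6.310e+07 in linear terms, 78.00 dB.
To meet 82 dB overall, the treated conveyor drive may contribute at most 10^(82/10) − 6.310e+07 = 9.539e+07, i.e. 79.80 dB.
Required insertion loss = 84 − 79.80 = 4.20 dB.

4 dB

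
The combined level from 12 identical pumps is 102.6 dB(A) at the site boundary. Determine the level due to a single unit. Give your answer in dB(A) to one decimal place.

91.8 dB(A)

For N identical incoherent sources L_total = L₁ + 10·log₁₀ N, so L₁ = 102.6 − 10·log₁₀(12) = 102.6 − 10.792.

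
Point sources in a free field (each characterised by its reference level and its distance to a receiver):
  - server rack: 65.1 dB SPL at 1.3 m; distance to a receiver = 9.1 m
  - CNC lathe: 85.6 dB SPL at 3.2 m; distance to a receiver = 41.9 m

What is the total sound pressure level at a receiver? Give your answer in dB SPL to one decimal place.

Apply inverse-square spreading to bring every level to the receiver, then sum 10^(L/10).
server rack: 65.1 − 20·log₁₀(9.1/1.3) = 65.1 − 16.90 = 48.20 dB SPL.
CNC lathe: 85.6 − 20·log₁₀(41.9/3.2) = 85.6 − 22.34 = 63.26 dB SPL.
Σ 10^(L/10) = 2.184e+06 → L_total = 10·log₁₀(2.184e+06) = 63.39 dB SPL.

63.4 dB SPL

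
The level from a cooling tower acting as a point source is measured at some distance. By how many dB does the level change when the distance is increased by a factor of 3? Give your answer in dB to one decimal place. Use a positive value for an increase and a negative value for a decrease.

With spherical spreading the level changes by −20·log₁₀(r₂/r₁).
ΔL = −20·log₁₀(3) = -9.54 dB.

-9.5 dB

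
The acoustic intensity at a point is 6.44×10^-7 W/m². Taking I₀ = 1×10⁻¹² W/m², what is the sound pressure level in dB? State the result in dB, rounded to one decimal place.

58.1 dB

L = 10·log₁₀(I/I₀) = 10·log₁₀(6.44×10^-7/10⁻¹²) = 10·log₁₀(6.44×10^5).
L = 10·(0.8089 + 5) = 58.09 dB.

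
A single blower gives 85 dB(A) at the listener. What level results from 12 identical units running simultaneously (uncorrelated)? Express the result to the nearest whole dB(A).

L_total = L₁ + 10·log₁₀ N for N identical incoherent sources.
L_total = 85 + 10·log₁₀(12) = 85 + 10.792 = 95.79 dB(A).

96 dB(A)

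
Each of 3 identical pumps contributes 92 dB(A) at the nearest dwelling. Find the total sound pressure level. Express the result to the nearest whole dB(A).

97 dB(A)

With 3 equal, uncorrelated contributions the intensity is 3× that of one unit, giving a rise of 10·log₁₀ 3.
L_total = 92 + 10·log₁₀(3) = 92 + 4.771 = 96.77 dB(A).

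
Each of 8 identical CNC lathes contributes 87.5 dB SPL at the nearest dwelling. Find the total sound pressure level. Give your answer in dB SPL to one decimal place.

96.5 dB SPL

N identical incoherent sources raise the level by 10·log₁₀ N.
L_total = 87.5 + 10·log₁₀(8) = 87.5 + 9.031 = 96.53 dB SPL.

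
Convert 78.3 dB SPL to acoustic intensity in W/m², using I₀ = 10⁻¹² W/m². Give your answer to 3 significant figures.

6.76e-05 W/m²

I/I₀ = 10^(78.3/10) = 6.761e+07, so I = 6.761e+07 × 10⁻¹² W/m².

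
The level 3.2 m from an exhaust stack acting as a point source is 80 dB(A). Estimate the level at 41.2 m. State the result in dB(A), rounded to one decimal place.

57.8 dB(A)

Point-source attenuation: ΔL = 20·log₁₀(r₂/r₁) = 20·log₁₀(41.2/3.2) = 22.195 dB.
L₂ = 80 − 20·log₁₀(41.2/3.2) = 80 − 22.195 = 57.81 dB(A).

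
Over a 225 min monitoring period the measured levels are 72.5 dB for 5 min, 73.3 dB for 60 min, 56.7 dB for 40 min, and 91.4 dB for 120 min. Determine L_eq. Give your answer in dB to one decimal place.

Weight each interval's intensity by its duration and average over T = 225 min:
Σ tᵢ·10^(Lᵢ/10) = 5·10^(72.5/10) + 60·10^(73.3/10) + 40·10^(56.7/10) + 120·10^(91.4/10) = 1.670e+11.
L_eq = 10·log₁₀(1.670e+11/225) = 88.71 dB.

88.7 dB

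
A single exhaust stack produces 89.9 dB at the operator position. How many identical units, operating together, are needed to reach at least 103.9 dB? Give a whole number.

N identical sources give L₁ + 10·log₁₀ N, so require 10·log₁₀ N ≥ 103.9 − 89.9 = 14.0 dB.
N ≥ 10^(14.0/10) = 25.119, so N = 26.

26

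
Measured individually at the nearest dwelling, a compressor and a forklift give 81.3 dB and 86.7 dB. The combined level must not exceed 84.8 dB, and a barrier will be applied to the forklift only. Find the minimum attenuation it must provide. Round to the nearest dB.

4 dB

Everything except the forklift sums to 10^(81.3/10) = 1.349e+08 in linear terms, 81.30 dB.
To meet 84.8 dB overall, the treated forklift may contribute at most 10^(84.8/10) − 1.349e+08 = 1.671e+08, i.e. 82.23 dB.
Required insertion loss = 86.7 − 82.23 = 4.47 dB.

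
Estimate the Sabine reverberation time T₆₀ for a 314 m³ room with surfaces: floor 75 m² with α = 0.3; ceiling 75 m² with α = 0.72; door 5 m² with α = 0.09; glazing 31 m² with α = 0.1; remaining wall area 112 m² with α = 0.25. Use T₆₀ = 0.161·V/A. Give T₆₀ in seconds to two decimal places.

Summing Sᵢαᵢ: 75·0.3 + 75·0.72 + 5·0.09 + 31·0.1 + 112·0.25 = 108.05 m².
T₆₀ = 0.161 × 314 / 108.05 = 0.468 s.

0.47 s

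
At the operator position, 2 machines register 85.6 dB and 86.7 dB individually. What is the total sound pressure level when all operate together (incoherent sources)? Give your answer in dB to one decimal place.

89.2 dB

For uncorrelated sources the intensities add, so convert each level to linear form, sum, and take 10·log₁₀ of the total.
Σ 10^(L/10) = 10^(85.6/10) + 10^(86.7/10) = 8.308e+08.
L_total = 10·log₁₀(8.308e+08) = 89.20 dB.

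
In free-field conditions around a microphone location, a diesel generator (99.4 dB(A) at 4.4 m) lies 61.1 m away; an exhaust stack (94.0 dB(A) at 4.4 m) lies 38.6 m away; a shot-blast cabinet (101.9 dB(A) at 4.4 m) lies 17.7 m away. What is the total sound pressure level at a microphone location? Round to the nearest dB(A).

90 dB(A)

First find each source's level at the receiver (point-source: −20·log₁₀(r/r_ref)), then combine on an intensity basis.
diesel generator: 99.4 − 20·log₁₀(61.1/4.4) = 99.4 − 22.85 = 76.55 dB(A).
exhaust stack: 94.0 − 20·log₁₀(38.6/4.4) = 94.0 − 18.86 = 75.14 dB(A).
shot-blast cabinet: 101.9 − 20·log₁₀(17.7/4.4) = 101.9 − 12.09 = 89.81 dB(A).
Σ 10^(L/10) = 1.035e+09 → L_total = 10·log₁₀(1.035e+09) = 90.15 dB(A).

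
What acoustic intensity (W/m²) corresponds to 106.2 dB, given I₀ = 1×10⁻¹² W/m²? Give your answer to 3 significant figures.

L = 10·log₁₀(I/I₀) ⇒ I = I₀·10^(L/10) = 10⁻¹² × 10^10.62.

0.0417 W/m²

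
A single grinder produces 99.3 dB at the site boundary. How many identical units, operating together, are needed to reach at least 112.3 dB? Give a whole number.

20

The shortfall is 112.3 − 99.3 = 13.0 dB, and N units add 10·log₁₀ N, so need 10·log₁₀ N ≥ 13.0.
N ≥ 10^(13.0/10) = 19.953, so N = 20.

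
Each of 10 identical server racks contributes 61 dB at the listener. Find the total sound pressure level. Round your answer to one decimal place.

71.0 dB

L_total = L₁ + 10·log₁₀ N for N identical incoherent sources.
L_total = 61 + 10·log₁₀(10) = 61 + 10.000 = 71.00 dB.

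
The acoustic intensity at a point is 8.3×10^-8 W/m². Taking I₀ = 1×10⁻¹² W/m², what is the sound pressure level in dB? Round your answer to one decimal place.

L = 10·log₁₀(I/I₀) = 10·log₁₀(8.3×10^-8/10⁻¹²) = 10·log₁₀(8.3×10^4).
L = 10·(0.9191 + 4) = 49.19 dB.

49.2 dB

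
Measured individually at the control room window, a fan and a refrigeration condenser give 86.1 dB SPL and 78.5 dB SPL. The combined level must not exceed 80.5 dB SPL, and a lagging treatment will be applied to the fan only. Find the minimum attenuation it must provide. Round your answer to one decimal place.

9.9 dB

Everything except the fan sums to 10^(78.5/10) = 7.079e+07 in linear terms, 78.50 dB SPL.
To meet 80.5 dB SPL overall, the treated fan may contribute at most 10^(80.5/10) − 7.079e+07 = 4.141e+07, i.e. 76.17 dB SPL.
So the fan must be reduced from 86.1 to 76.17 dB SPL: IL = 9.93 dB.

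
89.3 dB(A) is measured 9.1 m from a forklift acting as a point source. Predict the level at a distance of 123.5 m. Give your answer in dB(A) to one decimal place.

Point-source attenuation: ΔL = 20·log₁₀(r₂/r₁) = 20·log₁₀(123.5/9.1) = 22.653 dB.
L₂ = 89.3 − 20·log₁₀(123.5/9.1) = 89.3 − 22.653 = 66.65 dB(A).

66.6 dB(A)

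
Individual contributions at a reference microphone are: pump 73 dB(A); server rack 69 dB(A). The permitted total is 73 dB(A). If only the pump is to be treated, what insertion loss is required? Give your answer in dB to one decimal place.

The untreated sources together contribute 10^(69/10) = 7.943e+06, i.e. 69.00 dB(A).
The limit corresponds to 10^(73/10) = 1.995e+07; subtracting the fixed part leaves 1.201e+07 for the pump, i.e. 70.80 dB(A).
Required insertion loss = 73 − 70.80 = 2.20 dB.

2.2 dB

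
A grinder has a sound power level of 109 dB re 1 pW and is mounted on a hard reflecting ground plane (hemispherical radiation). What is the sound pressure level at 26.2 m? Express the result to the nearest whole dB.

The power spreads over a hemisphere of area 2π·r², so L_p = L_w − 10·log₁₀(2π·r²).
2π·r² = 4313 m², 10·log₁₀ of that is 36.348 dB.
L_p = 109 − 36.348 = 72.65 dB.

73 dB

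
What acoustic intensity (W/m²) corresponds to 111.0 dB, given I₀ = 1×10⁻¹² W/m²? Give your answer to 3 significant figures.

I/I₀ = 10^(111.0/10) = 1.259e+11, so I = 1.259e+11 × 10⁻¹² W/m².

0.126 W/m²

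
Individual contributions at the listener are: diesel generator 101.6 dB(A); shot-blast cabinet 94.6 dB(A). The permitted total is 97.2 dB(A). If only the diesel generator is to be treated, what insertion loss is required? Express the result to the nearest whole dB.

8 dB

The untreated sources together contribute 10^(94.6/10) = 2.884e+09, i.e. 94.60 dB(A).
The limit corresponds to 10^(97.2/10) = 5.248e+09; subtracting the fixed part leaves 2.364e+09 for the diesel generator, i.e. 93.74 dB(A).
So the diesel generator must be reduced from 101.6 to 93.74 dB(A): IL = 7.86 dB.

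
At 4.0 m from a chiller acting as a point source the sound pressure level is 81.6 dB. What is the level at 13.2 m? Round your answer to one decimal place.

Spherical spreading from a point source gives a 20·log₁₀(r₂/r₁) drop.
L₂ = 81.6 − 20·log₁₀(13.2/4.0) = 81.6 − 10.370 = 71.23 dB.

71.2 dB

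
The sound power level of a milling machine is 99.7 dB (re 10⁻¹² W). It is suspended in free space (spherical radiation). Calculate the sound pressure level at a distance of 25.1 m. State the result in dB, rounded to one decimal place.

60.7 dB

The power spreads over a sphere of area 4π·r², so L_p = L_w − 10·log₁₀(4π·r²).
4π·r² = 7917 m², 10·log₁₀ of that is 38.986 dB.
L_p = 99.7 − 38.986 = 60.71 dB.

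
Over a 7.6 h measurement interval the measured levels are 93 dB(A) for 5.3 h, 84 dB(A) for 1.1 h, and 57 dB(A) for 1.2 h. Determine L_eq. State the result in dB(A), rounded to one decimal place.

91.5 dB(A)

Weight each interval's intensity by its duration and average over T = 7.6 h:
Σ tᵢ·10^(Lᵢ/10) = 5.3·10^(93/10) + 1.1·10^(84/10) + 1.2·10^(57/10) = 1.085e+10.
L_eq = 10·log₁₀(1.085e+10/7.6) = 91.55 dB(A).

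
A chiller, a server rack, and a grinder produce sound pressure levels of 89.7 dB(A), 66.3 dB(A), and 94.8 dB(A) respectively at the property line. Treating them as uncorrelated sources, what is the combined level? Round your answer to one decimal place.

96.0 dB(A)

Incoherent sources combine by intensity addition: L_total = 10·log₁₀(Σ 10^(L_i/10)).
Σ 10^(L/10) = 10^(89.7/10) + 10^(66.3/10) + 10^(94.8/10) = 3.957e+09.
L_total = 10·log₁₀(3.957e+09) = 95.97 dB(A).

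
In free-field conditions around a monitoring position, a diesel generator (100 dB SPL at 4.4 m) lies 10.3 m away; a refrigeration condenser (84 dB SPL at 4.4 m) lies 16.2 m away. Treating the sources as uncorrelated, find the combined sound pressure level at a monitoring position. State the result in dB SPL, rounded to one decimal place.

92.7 dB SPL

First find each source's level at the receiver (point-source: −20·log₁₀(r/r_ref)), then combine on an intensity basis.
diesel generator: 100 − 20·log₁₀(10.3/4.4) = 100 − 7.39 = 92.61 dB SPL.
refrigeration condenser: 84 − 20·log₁₀(16.2/4.4) = 84 − 11.32 = 72.68 dB SPL.
Σ 10^(L/10) = 1.843e+09 → L_total = 10·log₁₀(1.843e+09) = 92.66 dB SPL.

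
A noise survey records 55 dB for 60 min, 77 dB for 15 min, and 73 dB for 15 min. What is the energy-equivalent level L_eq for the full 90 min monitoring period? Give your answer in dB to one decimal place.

70.8 dB

L_eq = 10·log₁₀[(1/T)·Σ tᵢ·10^(Lᵢ/10)] with T = 90 min.
Σ tᵢ·10^(Lᵢ/10) = 60·10^(55/10) + 15·10^(77/10) + 15·10^(73/10) = 1.070e+09.
L_eq = 10·log₁₀(1.070e+09/90) = 70.75 dB.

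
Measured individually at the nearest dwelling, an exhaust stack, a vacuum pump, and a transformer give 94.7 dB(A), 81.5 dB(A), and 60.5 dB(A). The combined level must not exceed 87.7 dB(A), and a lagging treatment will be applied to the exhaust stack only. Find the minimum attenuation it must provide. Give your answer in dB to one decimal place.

8.2 dB

The untreated sources together contribute 10^(81.5/10) + 10^(60.5/10) = 1.424e+08, i.e. 81.53 dB(A).
The limit corresponds to 10^(87.7/10) = 5.888e+08; subtracting the fixed part leaves 4.465e+08 for the exhaust stack, i.e. 86.50 dB(A).
Required insertion loss = 94.7 − 86.50 = 8.20 dB.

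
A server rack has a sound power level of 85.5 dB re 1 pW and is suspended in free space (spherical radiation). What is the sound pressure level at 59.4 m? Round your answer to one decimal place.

L_p = L_w − 10·log₁₀(4π·r²) with r = 59.4 m.
4π·r² = 4.434e+04 m², 10·log₁₀ of that is 46.468 dB.
L_p = 85.5 − 46.468 = 39.03 dB.

39.0 dB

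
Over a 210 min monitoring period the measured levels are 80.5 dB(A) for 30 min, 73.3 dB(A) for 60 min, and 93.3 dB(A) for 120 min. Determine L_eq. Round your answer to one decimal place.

90.9 dB(A)

Weight each interval's intensity by its duration and average over T = 210 min:
Σ tᵢ·10^(Lᵢ/10) = 30·10^(80.5/10) + 60·10^(73.3/10) + 120·10^(93.3/10) = 2.612e+11.
L_eq = 10·log₁₀(2.612e+11/210) = 90.95 dB(A).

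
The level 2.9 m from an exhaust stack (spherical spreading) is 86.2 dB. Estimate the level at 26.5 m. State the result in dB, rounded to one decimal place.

For a point source, L₂ = L₁ − 20·log₁₀(r₂/r₁).
L₂ = 86.2 − 20·log₁₀(26.5/2.9) = 86.2 − 19.217 = 66.98 dB.

67.0 dB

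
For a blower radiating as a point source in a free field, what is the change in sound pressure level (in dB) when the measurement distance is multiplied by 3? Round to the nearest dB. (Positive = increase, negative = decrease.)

Point-source spreading: ΔL = −20·log₁₀(r₂/r₁).
ΔL = −20·log₁₀(3) = -9.54 dB.

-10 dB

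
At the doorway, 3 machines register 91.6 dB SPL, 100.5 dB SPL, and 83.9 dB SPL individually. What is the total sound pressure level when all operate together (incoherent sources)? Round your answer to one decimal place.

101.1 dB SPL

Incoherent sources combine by intensity addition: L_total = 10·log₁₀(Σ 10^(L_i/10)).
Σ 10^(L/10) = 10^(91.6/10) + 10^(100.5/10) + 10^(83.9/10) = 1.291e+10.
L_total = 10·log₁₀(1.291e+10) = 101.11 dB SPL.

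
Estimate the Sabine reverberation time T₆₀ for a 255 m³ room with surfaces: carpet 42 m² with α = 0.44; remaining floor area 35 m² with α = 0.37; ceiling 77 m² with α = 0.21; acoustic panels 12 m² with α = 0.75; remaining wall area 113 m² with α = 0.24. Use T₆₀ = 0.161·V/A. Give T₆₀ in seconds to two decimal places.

Summing Sᵢαᵢ: 42·0.44 + 35·0.37 + 77·0.21 + 12·0.75 + 113·0.24 = 83.72 m².
T₆₀ = 0.161·V/A = 0.161·255/83.72 = 0.490 s.

0.49 s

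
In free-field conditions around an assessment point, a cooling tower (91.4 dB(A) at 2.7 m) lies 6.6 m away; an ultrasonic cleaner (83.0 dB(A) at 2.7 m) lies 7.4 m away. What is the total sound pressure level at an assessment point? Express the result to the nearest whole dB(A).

Propagate each source to the receiver with L = L_ref − 20·log₁₀(r/r_ref), then add intensities.
cooling tower: 91.4 − 20·log₁₀(6.6/2.7) = 91.4 − 7.76 = 83.64 dB(A).
ultrasonic cleaner: 83.0 − 20·log₁₀(7.4/2.7) = 83.0 − 8.76 = 74.24 dB(A).
Σ 10^(L/10) = 2.576e+08 → L_total = 10·log₁₀(2.576e+08) = 84.11 dB(A).

84 dB(A)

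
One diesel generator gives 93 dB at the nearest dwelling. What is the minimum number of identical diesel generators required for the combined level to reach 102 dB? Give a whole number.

8

The shortfall is 102 − 93 = 9.0 dB, and N units add 10·log₁₀ N, so need 10·log₁₀ N ≥ 9.0.
N ≥ 10^(9.0/10) = 7.943, so N = 8.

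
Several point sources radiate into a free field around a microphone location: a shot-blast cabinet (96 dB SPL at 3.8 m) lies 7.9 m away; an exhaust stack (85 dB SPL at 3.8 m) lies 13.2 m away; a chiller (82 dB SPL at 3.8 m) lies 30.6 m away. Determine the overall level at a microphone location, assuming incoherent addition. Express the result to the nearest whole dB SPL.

90 dB SPL

First find each source's level at the receiver (point-source: −20·log₁₀(r/r_ref)), then combine on an intensity basis.
shot-blast cabinet: 96 − 20·log₁₀(7.9/3.8) = 96 − 6.36 = 89.64 dB SPL.
exhaust stack: 85 − 20·log₁₀(13.2/3.8) = 85 − 10.82 = 74.18 dB SPL.
chiller: 82 − 20·log₁₀(30.6/3.8) = 82 − 18.12 = 63.88 dB SPL.
Σ 10^(L/10) = 9.498e+08 → L_total = 10·log₁₀(9.498e+08) = 89.78 dB SPL.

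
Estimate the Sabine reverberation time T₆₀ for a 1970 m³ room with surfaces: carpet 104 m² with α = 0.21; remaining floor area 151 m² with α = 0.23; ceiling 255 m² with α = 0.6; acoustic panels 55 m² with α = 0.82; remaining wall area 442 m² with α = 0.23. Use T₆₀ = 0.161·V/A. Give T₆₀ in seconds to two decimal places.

A = Σ Sᵢαᵢ = 104·0.21 + 151·0.23 + 255·0.6 + 55·0.82 + 442·0.23 = 356.33 m².
T₆₀ = 0.161 × 1970 / 356.33 = 0.890 s.

0.89 s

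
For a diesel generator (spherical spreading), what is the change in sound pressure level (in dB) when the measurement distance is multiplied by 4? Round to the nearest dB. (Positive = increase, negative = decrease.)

With spherical spreading the level changes by −20·log₁₀(r₂/r₁).
ΔL = −20·log₁₀(4) = -12.04 dB.

-12 dB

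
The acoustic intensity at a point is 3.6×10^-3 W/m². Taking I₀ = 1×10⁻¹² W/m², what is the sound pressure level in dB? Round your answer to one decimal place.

95.6 dB

I/I₀ = 3.6×10^-3/10⁻¹² = 3.6×10^9, and L = 10·log₁₀(I/I₀).
L = 10·(0.5563 + 9) = 95.56 dB.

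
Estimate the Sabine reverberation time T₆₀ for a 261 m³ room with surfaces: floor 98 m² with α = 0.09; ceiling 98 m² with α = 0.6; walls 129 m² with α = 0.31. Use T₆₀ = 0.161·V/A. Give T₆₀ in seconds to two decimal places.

0.39 s

A = Σ Sᵢαᵢ = 98·0.09 + 98·0.6 + 129·0.31 = 107.61 m².
T₆₀ = 0.161·V/A = 0.161·261/107.61 = 0.390 s.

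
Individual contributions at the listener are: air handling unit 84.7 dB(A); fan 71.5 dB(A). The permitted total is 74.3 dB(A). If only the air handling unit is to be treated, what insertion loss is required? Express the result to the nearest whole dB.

Fixed contribution from the other source: Σ 10^(L/10) = 10^(71.5/10) = 1.413e+07 (71.50 dB(A)).
The limit corresponds to 10^(74.3/10) = 2.692e+07; subtracting the fixed part leaves 1.279e+07 for the air handling unit, i.e. 71.07 dB(A).
Required insertion loss = 84.7 − 71.07 = 13.63 dB.

14 dB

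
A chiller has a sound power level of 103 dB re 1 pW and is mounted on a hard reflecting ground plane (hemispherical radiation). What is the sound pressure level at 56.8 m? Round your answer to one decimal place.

59.9 dB

The power spreads over a hemisphere of area 2π·r², so L_p = L_w − 10·log₁₀(2π·r²).
2π·r² = 2.027e+04 m², 10·log₁₀ of that is 43.069 dB.
L_p = 103 − 43.069 = 59.93 dB.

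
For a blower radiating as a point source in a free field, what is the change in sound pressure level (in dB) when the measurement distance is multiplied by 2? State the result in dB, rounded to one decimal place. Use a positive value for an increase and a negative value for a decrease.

A point source loses 6 dB per doubling of distance; generally ΔL = −20·log₁₀(r₂/r₁).
ΔL = −20·log₁₀(2) = -6.02 dB.

-6.0 dB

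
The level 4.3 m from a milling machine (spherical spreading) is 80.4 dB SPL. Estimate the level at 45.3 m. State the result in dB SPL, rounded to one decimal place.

59.9 dB SPL

Point-source attenuation: ΔL = 20·log₁₀(r₂/r₁) = 20·log₁₀(45.3/4.3) = 20.453 dB.
L₂ = 80.4 − 20·log₁₀(45.3/4.3) = 80.4 − 20.453 = 59.95 dB SPL.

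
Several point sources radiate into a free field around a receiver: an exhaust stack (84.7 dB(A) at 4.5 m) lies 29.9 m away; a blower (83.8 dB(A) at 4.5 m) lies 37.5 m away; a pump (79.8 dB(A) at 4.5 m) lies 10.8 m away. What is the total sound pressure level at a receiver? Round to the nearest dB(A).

Propagate each source to the receiver with L = L_ref − 20·log₁₀(r/r_ref), then add intensities.
exhaust stack: 84.7 − 20·log₁₀(29.9/4.5) = 84.7 − 16.45 = 68.25 dB(A).
blower: 83.8 − 20·log₁₀(37.5/4.5) = 83.8 − 18.42 = 65.38 dB(A).
pump: 79.8 − 20·log₁₀(10.8/4.5) = 79.8 − 7.60 = 72.20 dB(A).
Σ 10^(L/10) = 2.672e+07 → L_total = 10·log₁₀(2.672e+07) = 74.27 dB(A).

74 dB(A)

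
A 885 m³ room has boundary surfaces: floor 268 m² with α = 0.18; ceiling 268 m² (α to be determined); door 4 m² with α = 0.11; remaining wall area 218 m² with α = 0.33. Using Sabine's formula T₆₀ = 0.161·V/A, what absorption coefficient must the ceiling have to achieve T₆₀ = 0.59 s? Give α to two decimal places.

From T₆₀ = 0.161·V/A, the target T₆₀ = 0.59 s needs A = 0.161·885/0.59 = 241.50 m².
Absorption from the other surfaces = 268·0.18 + 4·0.11 + 218·0.33 = 120.62 m², so the ceiling must supply 120.88 m² over 268 m².
α = 120.88/268 = 0.451.

0.45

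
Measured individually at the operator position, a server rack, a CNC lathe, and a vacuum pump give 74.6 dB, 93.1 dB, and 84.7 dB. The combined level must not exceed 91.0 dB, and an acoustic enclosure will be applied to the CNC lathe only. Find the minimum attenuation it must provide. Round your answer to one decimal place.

3.4 dB

Fixed contribution from the other sources: Σ 10^(L/10) = 10^(74.6/10) + 10^(84.7/10) = 3.240e+08 (85.10 dB).
The limit corresponds to 10^(91.0/10) = 1.259e+09; subtracting the fixed part leaves 9.350e+08 for the CNC lathe, i.e. 89.71 dB.
So the CNC lathe must be reduced from 93.1 to 89.71 dB: IL = 3.39 dB.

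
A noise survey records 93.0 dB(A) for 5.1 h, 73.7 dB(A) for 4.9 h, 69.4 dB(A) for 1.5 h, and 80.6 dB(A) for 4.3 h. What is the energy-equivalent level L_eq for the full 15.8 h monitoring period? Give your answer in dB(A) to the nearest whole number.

88 dB(A)

L_eq = 10·log₁₀[(1/T)·Σ tᵢ·10^(Lᵢ/10)] with T = 15.8 h.
Σ tᵢ·10^(Lᵢ/10) = 5.1·10^(93.0/10) + 4.9·10^(73.7/10) + 1.5·10^(69.4/10) + 4.3·10^(80.6/10) = 1.080e+10.
L_eq = 10·log₁₀(1.080e+10/15.8) = 88.35 dB(A).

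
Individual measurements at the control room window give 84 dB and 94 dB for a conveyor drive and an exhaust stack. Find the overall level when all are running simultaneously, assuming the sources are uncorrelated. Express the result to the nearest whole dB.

Incoherent sources combine by intensity addition: L_total = 10·log₁₀(Σ 10^(L_i/10)).
Σ 10^(L/10) = 10^(84/10) + 10^(94/10) = 2.763e+09.
L_total = 10·log₁₀(2.763e+09) = 94.41 dB.

94 dB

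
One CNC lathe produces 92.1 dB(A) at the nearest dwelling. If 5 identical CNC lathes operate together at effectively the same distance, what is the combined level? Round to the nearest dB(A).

N identical incoherent sources raise the level by 10·log₁₀ N.
L_total = 92.1 + 10·log₁₀(5) = 92.1 + 6.990 = 99.09 dB(A).

99 dB(A)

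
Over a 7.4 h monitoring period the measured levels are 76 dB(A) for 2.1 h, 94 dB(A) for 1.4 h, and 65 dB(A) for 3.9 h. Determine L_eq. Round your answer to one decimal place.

The energy average is taken in the linear domain: L_eq = 10·log₁₀[(Σ tᵢ·10^(Lᵢ/10))/T], T = 7.4 h.
Σ tᵢ·10^(Lᵢ/10) = 2.1·10^(76/10) + 1.4·10^(94/10) + 3.9·10^(65/10) = 3.613e+09.
L_eq = 10·log₁₀(3.613e+09/7.4) = 86.89 dB(A).

86.9 dB(A)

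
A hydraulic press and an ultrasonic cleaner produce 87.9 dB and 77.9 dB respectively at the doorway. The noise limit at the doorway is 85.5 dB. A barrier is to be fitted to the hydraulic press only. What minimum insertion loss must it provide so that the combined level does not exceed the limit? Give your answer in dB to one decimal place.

3.2 dB

The untreated sources together contribute 10^(77.9/10) = 6.166e+07, i.e. 77.90 dB.
To meet 85.5 dB overall, the treated hydraulic press may contribute at most 10^(85.5/10) − 6.166e+07 = 2.932e+08, i.e. 84.67 dB.
So the hydraulic press must be reduced from 87.9 to 84.67 dB: IL = 3.23 dB.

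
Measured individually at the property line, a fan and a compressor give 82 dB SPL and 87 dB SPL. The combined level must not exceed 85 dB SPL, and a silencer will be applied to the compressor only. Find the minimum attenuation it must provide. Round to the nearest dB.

Fixed contribution from the other source: Σ 10^(L/10) = 10^(82/10) = 1.585e+08 (82.00 dB SPL).
The limit corresponds to 10^(85/10) = 3.162e+08; subtracting the fixed part leaves 1.577e+08 for the compressor, i.e. 81.98 dB SPL.
Required insertion loss = 87 − 81.98 = 5.02 dB.

5 dB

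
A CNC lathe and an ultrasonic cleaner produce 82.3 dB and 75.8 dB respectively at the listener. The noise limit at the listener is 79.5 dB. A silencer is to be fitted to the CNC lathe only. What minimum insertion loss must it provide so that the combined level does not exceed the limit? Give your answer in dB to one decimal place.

5.2 dB

The untreated sources together contribute 10^(75.8/10) = 3.802e+07, i.e. 75.80 dB.
To meet 79.5 dB overall, the treated CNC lathe may contribute at most 10^(79.5/10) − 3.802e+07 = 5.111e+07, i.e. 77.08 dB.
So the CNC lathe must be reduced from 82.3 to 77.08 dB: IL = 5.22 dB.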